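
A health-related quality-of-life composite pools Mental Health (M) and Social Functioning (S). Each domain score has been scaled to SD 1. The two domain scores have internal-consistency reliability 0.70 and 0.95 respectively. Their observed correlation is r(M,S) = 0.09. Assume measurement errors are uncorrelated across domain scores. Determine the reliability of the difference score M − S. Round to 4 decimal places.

0.8077

Var(M−S) = 1 + 1 − 2·0.09 = 2 − 0.18 = 1.82.
Under uncorrelated errors the observed covariances equal the true-score covariances, so only the own-variance terms attenuate.
True-score variance = [0.70 + 0.95] − 0.18 = 1.65 − 0.18 = 1.47.
Reliability = 1.47 / 1.82 = 0.8077.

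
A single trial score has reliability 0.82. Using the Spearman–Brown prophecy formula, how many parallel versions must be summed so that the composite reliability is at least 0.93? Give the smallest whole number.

3

k ≥ ρ*(1−ρ₁)/(ρ₁(1−ρ*)) = 0.93·0.18 / (0.82·0.07) = 2.916.
Smallest integer k = 3.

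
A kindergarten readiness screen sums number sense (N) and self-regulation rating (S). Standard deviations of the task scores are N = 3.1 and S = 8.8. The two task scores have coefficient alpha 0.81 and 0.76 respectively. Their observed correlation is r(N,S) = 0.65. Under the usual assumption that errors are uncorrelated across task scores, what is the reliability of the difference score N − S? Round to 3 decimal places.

Var(N−S) = 3.1² + 8.8² − 2·3.1·8.8·0.65 = 87.05 − 35.464 = 51.586.
With uncorrelated errors the cross-covariances are all true-score covariance, so they carry over unchanged; only the diagonal terms shrink to ρᵢσᵢ².
True-score variance = [3.1²·0.81 + 8.8²·0.76] − 35.464 = 66.6385 − 35.464 = 31.1745.
Reliability = 31.1745 / 51.586 = 0.604.

0.604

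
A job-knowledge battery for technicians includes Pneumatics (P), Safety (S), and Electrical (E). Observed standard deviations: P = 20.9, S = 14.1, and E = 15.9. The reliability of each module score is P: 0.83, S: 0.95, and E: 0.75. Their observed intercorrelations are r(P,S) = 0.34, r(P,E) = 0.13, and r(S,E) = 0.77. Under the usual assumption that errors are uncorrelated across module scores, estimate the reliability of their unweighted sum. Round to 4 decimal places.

Var(P+S+E) = 20.9² + 14.1² + 15.9² + 2·[20.9·14.1·0.34 + 20.9·15.9·0.13 + 14.1·15.9·0.77] = 888.43 + 632.042 = 1520.47.
Because errors are independent across components, Cov(Tᵢ,Tⱼ) = Cov(Xᵢ,Xⱼ); the off-diagonal part of the true-score variance is the same as above.
True-score variance = [20.9²·0.83 + 14.1²·0.95 + 15.9²·0.75] + 632.042 = 741.029 + 632.042 = 1373.07.
Reliability = 1373.07 / 1520.47 = 0.9031.

0.9031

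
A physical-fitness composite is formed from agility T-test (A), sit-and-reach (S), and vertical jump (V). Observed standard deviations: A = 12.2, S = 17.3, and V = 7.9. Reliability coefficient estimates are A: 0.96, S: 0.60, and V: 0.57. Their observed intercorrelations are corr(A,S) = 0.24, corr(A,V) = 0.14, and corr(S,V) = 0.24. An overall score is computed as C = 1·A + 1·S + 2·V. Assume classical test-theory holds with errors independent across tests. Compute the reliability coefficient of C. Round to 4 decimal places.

0.7633

Var(C) = 12.2² + 17.3² + 2²·7.9² + 2·[12.2·17.3·0.24 + 2·12.2·7.9·0.14 + 2·17.3·7.9·0.24] = 697.77 + 286.485 = 984.255.
With uncorrelated errors the cross-covariances are all true-score covariance, so they carry over unchanged; only the diagonal terms shrink to ρᵢσᵢ².
True-score variance = [12.2²·0.96 + 17.3²·0.60 + 2²·7.9²·0.57] + 286.485 = 464.755 + 286.485 = 751.24.
Reliability = 751.24 / 984.255 = 0.7633.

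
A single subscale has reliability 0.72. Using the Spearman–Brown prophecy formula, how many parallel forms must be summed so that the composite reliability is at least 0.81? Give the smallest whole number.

k ≥ ρ*(1−ρ₁)/(ρ₁(1−ρ*)) = 0.81·0.28 / (0.72·0.19) = 1.658.
Smallest integer k = 2.

2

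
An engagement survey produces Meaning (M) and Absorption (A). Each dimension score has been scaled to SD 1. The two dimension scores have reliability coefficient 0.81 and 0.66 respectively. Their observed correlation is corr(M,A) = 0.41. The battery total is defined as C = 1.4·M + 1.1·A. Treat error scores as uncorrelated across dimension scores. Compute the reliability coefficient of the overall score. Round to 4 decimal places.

Var(C) = 1.4² + 1.1² + 2·[1.54·0.41] = 3.17 + 1.2628 = 4.4328.
Under uncorrelated errors the observed covariances equal the true-score covariances, so only the own-variance terms attenuate.
True-score variance = [1.4²·0.81 + 1.1²·0.66] + 1.2628 = 2.3862 + 1.2628 = 3.649.
Reliability = 3.649 / 4.4328 = 0.8232.

0.8232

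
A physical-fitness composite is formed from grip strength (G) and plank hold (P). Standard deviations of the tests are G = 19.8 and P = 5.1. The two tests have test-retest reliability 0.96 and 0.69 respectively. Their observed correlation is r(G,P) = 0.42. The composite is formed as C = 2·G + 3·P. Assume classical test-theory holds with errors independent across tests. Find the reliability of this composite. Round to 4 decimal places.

0.9415

Var(C) = 2²·19.8² + 3²·5.1² + 2·[6·19.8·5.1·0.42] = 1802.25 + 508.939 = 2311.19.
With uncorrelated errors the cross-covariances are all true-score covariance, so they carry over unchanged; only the diagonal terms shrink to ρᵢσᵢ².
True-score variance = [2²·19.8²·0.96 + 3²·5.1²·0.69] + 508.939 = 1666.96 + 508.939 = 2175.89.
Reliability = 2175.89 / 2311.19 = 0.9415.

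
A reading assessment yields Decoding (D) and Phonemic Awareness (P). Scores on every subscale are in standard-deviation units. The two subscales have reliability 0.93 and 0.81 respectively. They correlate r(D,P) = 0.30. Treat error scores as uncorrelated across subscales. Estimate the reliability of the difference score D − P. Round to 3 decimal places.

Var(D−P) = 1 + 1 − 2·0.30 = 2 − 0.6 = 1.4.
Because errors are independent across components, Cov(Tᵢ,Tⱼ) = Cov(Xᵢ,Xⱼ); the off-diagonal part of the true-score variance is the same as above.
True-score variance = [0.93 + 0.81] − 0.6 = 1.74 − 0.6 = 1.14.
Reliability = 1.14 / 1.4 = 0.814.

0.814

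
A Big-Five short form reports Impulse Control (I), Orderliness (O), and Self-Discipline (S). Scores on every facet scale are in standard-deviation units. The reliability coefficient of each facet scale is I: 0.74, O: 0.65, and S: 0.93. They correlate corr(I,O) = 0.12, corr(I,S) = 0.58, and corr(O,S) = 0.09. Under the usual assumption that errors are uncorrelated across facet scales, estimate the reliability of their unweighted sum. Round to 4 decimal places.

Var(I+O+S) = 3 + 2·[0.12 + 0.58 + 0.09] = 3 + 1.58 = 4.58.
With uncorrelated errors the cross-covariances are all true-score covariance, so they carry over unchanged; only the diagonal terms shrink to ρᵢσᵢ².
True-score variance = [0.74 + 0.65 + 0.93] + 1.58 = 2.32 + 1.58 = 3.9.
Reliability = 3.9 / 4.58 = 0.8515.

0.8515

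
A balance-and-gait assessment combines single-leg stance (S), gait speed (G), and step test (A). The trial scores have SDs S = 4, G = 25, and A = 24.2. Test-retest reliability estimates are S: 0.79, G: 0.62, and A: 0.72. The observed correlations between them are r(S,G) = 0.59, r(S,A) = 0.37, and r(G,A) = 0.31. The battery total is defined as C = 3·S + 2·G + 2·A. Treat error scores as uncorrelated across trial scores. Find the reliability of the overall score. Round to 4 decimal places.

0.7854

Var(C) = 3²·4² + 2²·25² + 2²·24.2² + 2·[6·4·25·0.59 + 6·4·24.2·0.37 + 4·25·24.2·0.31] = 4986.56 + 2638.19 = 7624.75.
With uncorrelated errors the cross-covariances are all true-score covariance, so they carry over unchanged; only the diagonal terms shrink to ρᵢσᵢ².
True-score variance = [3²·4²·0.79 + 2²·25²·0.62 + 2²·24.2²·0.72] + 2638.19 = 3350.4 + 2638.19 = 5988.6.
Reliability = 5988.6 / 7624.75 = 0.7854.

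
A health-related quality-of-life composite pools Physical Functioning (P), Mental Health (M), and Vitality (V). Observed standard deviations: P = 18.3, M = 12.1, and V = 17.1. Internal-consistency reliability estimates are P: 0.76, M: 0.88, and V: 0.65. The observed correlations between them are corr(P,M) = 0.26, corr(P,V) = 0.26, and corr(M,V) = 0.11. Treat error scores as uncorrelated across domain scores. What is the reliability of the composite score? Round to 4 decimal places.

0.8174

Var(P+M+V) = 18.3² + 12.1² + 17.1² + 2·[18.3·12.1·0.26 + 18.3·17.1·0.26 + 12.1·17.1·0.11] = 773.71 + 323.387 = 1097.1.
Under uncorrelated errors the observed covariances equal the true-score covariances, so only the own-variance terms attenuate.
True-score variance = [18.3²·0.76 + 12.1²·0.88 + 17.1²·0.65] + 323.387 = 573.424 + 323.387 = 896.811.
Reliability = 896.811 / 1097.1 = 0.8174.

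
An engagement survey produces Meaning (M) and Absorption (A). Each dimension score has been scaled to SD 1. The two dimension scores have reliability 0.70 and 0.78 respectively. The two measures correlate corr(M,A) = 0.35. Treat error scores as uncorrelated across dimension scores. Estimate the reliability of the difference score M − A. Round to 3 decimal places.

Var(M−A) = 1 + 1 − 2·0.35 = 2 − 0.7 = 1.3.
With uncorrelated errors the cross-covariances are all true-score covariance, so they carry over unchanged; only the diagonal terms shrink to ρᵢσᵢ².
True-score variance = [0.70 + 0.78] − 0.7 = 1.48 − 0.7 = 0.78.
Reliability = 0.78 / 1.3 = 0.600.

0.600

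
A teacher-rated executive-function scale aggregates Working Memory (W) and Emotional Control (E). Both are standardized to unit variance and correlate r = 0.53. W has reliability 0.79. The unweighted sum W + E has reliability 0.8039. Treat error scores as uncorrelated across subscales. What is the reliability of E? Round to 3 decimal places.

0.610

Var(W+E) = 2 + 2·0.53 = 3.060.
True-score variance = ρ_W + ρ_E + 2·0.53, so 0.8039 = (0.79 + ρ_E + 1.06) / 3.060.
ρ_E = 0.8039·3.060 − 0.79 − 1.06 = 0.610.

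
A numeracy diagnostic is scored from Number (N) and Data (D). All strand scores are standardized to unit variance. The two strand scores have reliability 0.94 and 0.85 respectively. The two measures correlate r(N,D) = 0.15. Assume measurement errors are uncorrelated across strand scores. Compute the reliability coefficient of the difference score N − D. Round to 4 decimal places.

Var(N−D) = 1 + 1 − 2·0.15 = 2 − 0.3 = 1.7.
Because errors are independent across components, Cov(Tᵢ,Tⱼ) = Cov(Xᵢ,Xⱼ); the off-diagonal part of the true-score variance is the same as above.
True-score variance = [0.94 + 0.85] − 0.3 = 1.79 − 0.3 = 1.49.
Reliability = 1.49 / 1.7 = 0.8765.

0.8765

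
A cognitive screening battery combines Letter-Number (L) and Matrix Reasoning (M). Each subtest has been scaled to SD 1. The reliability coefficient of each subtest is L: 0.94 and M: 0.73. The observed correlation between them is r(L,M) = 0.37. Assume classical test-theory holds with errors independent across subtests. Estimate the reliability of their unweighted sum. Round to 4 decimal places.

0.8796

Var(L+M) = 2 + 2·[0.37] = 2 + 0.74 = 2.74.
With uncorrelated errors the cross-covariances are all true-score covariance, so they carry over unchanged; only the diagonal terms shrink to ρᵢσᵢ².
True-score variance = [0.94 + 0.73] + 0.74 = 1.67 + 0.74 = 2.41.
Reliability = 2.41 / 2.74 = 0.8796.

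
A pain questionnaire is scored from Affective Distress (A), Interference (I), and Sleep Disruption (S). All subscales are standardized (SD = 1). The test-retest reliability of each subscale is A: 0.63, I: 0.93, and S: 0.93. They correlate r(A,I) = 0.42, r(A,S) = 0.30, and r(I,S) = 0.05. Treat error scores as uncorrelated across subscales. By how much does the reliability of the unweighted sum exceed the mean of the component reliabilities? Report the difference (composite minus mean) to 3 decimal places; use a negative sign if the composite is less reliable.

Var(sum) = 3 + 1.54 = 4.54; true-score variance = 2.49 + 1.54 = 4.03; composite reliability = 0.8877.
Mean component reliability = 0.8300.
Difference = 0.8877 − 0.8300 = 0.058.

0.058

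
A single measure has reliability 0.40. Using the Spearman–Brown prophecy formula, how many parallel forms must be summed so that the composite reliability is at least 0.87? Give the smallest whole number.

11

k ≥ ρ*(1−ρ₁)/(ρ₁(1−ρ*)) = 0.87·0.60 / (0.40·0.13) = 10.038.
Smallest integer k = 11.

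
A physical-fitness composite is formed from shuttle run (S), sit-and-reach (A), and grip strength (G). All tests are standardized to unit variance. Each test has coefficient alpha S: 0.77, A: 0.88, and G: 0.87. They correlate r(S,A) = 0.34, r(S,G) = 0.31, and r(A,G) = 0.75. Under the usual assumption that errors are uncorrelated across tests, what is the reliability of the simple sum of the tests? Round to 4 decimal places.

Var(S+A+G) = 3 + 2·[0.34 + 0.31 + 0.75] = 3 + 2.8 = 5.8.
Because errors are independent across components, Cov(Tᵢ,Tⱼ) = Cov(Xᵢ,Xⱼ); the off-diagonal part of the true-score variance is the same as above.
True-score variance = [0.77 + 0.88 + 0.87] + 2.8 = 2.52 + 2.8 = 5.32.
Reliability = 5.32 / 5.8 = 0.9172.

0.9172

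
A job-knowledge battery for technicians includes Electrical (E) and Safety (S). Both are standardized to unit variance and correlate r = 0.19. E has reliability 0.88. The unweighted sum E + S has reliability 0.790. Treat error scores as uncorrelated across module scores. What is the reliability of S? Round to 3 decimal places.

Var(E+S) = 2 + 2·0.19 = 2.380.
True-score variance = ρ_E + ρ_S + 2·0.19, so 0.790 = (0.88 + ρ_S + 0.38) / 2.380.
ρ_S = 0.790·2.380 − 0.88 − 0.38 = 0.620.

0.620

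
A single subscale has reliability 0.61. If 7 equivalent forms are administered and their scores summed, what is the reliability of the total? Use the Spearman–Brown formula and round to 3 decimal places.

0.916

ρ_k = kρ / (1 + (k−1)ρ) = 7·0.61 / (1 + 6·0.61) = 4.270 / 4.660 = 0.916.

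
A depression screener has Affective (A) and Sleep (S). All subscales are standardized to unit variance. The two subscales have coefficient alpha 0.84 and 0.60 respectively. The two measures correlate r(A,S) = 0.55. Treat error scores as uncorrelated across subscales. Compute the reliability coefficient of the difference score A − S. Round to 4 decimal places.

Var(A−S) = 1 + 1 − 2·0.55 = 2 − 1.1 = 0.9.
With uncorrelated errors the cross-covariances are all true-score covariance, so they carry over unchanged; only the diagonal terms shrink to ρᵢσᵢ².
True-score variance = [0.84 + 0.60] − 1.1 = 1.44 − 1.1 = 0.34.
Reliability = 0.34 / 0.9 = 0.3778.

0.3778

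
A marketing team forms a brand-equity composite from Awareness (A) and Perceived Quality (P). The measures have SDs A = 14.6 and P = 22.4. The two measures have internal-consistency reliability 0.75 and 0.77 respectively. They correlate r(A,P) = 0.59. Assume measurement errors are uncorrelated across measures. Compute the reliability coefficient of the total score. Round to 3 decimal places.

0.847

Var(A+P) = 14.6² + 22.4² + 2·[14.6·22.4·0.59] = 714.92 + 385.907 = 1100.83.
Under uncorrelated errors the observed covariances equal the true-score covariances, so only the own-variance terms attenuate.
True-score variance = [14.6²·0.75 + 22.4²·0.77] + 385.907 = 546.225 + 385.907 = 932.132.
Reliability = 932.132 / 1100.83 = 0.847.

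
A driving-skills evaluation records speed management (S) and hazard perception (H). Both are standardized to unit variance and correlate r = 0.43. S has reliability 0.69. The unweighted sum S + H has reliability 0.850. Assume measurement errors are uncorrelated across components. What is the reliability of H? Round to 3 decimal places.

Var(S+H) = 2 + 2·0.43 = 2.860.
True-score variance = ρ_S + ρ_H + 2·0.43, so 0.850 = (0.69 + ρ_H + 0.86) / 2.860.
ρ_H = 0.850·2.860 − 0.69 − 0.86 = 0.881.

0.881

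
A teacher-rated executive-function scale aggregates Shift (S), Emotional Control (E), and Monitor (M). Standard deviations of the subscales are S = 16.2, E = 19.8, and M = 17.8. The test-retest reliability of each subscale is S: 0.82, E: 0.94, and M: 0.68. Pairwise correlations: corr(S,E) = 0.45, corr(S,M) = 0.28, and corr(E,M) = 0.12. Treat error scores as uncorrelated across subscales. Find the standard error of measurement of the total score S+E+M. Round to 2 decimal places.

Var(total) = 971.32 + 534.751 = 1506.07.
True-score variance = 799.17 + 534.751 = 1333.92, so reliability = 0.8857.
Error variance = 1506.07 − 1333.92 = 172.15; SEM = √172.15 = 13.12.

13.12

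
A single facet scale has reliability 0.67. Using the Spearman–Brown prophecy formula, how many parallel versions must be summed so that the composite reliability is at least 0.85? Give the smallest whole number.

k ≥ ρ*(1−ρ₁)/(ρ₁(1−ρ*)) = 0.85·0.33 / (0.67·0.15) = 2.791.
Smallest integer k = 3.

3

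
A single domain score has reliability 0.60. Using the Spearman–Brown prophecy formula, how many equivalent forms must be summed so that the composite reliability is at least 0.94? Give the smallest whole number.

k ≥ ρ*(1−ρ₁)/(ρ₁(1−ρ*)) = 0.94·0.40 / (0.60·0.06) = 10.444.
Smallest integer k = 11.

11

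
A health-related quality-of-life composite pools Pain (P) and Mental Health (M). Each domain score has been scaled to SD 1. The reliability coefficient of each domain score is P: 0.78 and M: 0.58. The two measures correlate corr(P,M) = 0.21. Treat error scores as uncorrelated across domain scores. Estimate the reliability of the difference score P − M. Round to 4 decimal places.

Var(P−M) = 1 + 1 − 2·0.21 = 2 − 0.42 = 1.58.
With uncorrelated errors the cross-covariances are all true-score covariance, so they carry over unchanged; only the diagonal terms shrink to ρᵢσᵢ².
True-score variance = [0.78 + 0.58] − 0.42 = 1.36 − 0.42 = 0.94.
Reliability = 0.94 / 1.58 = 0.5949.

0.5949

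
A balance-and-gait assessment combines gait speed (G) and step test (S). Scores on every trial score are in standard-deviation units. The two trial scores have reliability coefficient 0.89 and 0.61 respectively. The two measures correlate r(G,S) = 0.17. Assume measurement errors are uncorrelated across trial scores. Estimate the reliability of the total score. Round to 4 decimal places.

0.7863

Var(G+S) = 2 + 2·[0.17] = 2 + 0.34 = 2.34.
Under uncorrelated errors the observed covariances equal the true-score covariances, so only the own-variance terms attenuate.
True-score variance = [0.89 + 0.61] + 0.34 = 1.5 + 0.34 = 1.84.
Reliability = 1.84 / 2.34 = 0.7863.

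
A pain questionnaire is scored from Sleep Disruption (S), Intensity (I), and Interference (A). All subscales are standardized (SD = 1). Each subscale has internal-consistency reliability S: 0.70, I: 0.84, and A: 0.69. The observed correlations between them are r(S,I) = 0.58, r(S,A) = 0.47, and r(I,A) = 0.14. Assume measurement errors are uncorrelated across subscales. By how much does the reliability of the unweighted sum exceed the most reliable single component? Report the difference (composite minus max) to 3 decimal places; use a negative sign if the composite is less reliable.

Var(sum) = 3 + 2.38 = 5.38; true-score variance = 2.23 + 2.38 = 4.61; composite reliability = 0.8569.
Max component reliability = 0.8400.
Difference = 0.8569 − 0.8400 = 0.017.

0.017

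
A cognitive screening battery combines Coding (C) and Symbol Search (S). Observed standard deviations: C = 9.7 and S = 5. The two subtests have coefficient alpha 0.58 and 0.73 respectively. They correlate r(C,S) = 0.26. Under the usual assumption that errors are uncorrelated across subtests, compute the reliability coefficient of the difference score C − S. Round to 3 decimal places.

0.507

Var(C−S) = 9.7² + 5² − 2·9.7·5·0.26 = 119.09 − 25.22 = 93.87.
Under uncorrelated errors the observed covariances equal the true-score covariances, so only the own-variance terms attenuate.
True-score variance = [9.7²·0.58 + 5²·0.73] − 25.22 = 72.8222 − 25.22 = 47.6022.
Reliability = 47.6022 / 93.87 = 0.507.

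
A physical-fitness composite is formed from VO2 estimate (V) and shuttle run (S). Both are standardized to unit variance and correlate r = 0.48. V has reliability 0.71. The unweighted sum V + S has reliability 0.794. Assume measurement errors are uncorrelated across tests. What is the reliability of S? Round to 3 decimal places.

Var(V+S) = 2 + 2·0.48 = 2.960.
True-score variance = ρ_V + ρ_S + 2·0.48, so 0.794 = (0.71 + ρ_S + 0.96) / 2.960.
ρ_S = 0.794·2.960 − 0.71 − 0.96 = 0.680.

0.680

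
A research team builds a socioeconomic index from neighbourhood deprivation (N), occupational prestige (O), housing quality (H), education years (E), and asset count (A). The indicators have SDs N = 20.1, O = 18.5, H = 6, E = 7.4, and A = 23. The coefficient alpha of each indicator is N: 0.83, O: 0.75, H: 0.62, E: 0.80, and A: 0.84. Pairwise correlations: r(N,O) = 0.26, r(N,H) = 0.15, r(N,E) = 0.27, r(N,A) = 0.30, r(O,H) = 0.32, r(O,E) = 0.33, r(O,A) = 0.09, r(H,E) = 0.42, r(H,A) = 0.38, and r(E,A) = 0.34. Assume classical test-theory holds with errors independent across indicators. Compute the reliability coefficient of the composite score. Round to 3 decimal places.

Var(N+O+H+E+A) = 20.1² + 18.5² + 6² + 7.4² + 23² + 2·[20.1·18.5·0.26 + 20.1·6·0.15 + 20.1·7.4·0.27 + 20.1·23·0.30 + 18.5·6·0.32 + 18.5·7.4·0.33 + 18.5·23·0.09 + 6·7.4·0.42 + 6·23·0.38 + 7.4·23·0.34] = 1366.02 + 1083.14 = 2449.16.
Under uncorrelated errors the observed covariances equal the true-score covariances, so only the own-variance terms attenuate.
True-score variance = [20.1²·0.83 + 18.5²·0.75 + 6²·0.62 + 7.4²·0.80 + 23²·0.84] + 1083.14 = 1102.5 + 1083.14 = 2185.64.
Reliability = 2185.64 / 2449.16 = 0.892.

0.892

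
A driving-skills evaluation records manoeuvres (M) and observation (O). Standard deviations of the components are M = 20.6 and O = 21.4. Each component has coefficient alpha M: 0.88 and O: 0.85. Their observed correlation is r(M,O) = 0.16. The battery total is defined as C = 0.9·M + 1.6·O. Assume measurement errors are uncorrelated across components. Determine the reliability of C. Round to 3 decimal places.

Var(C) = 0.9²·20.6² + 1.6²·21.4² + 2·[1.44·20.6·21.4·0.16] = 1516.11 + 203.139 = 1719.25.
Because errors are independent across components, Cov(Tᵢ,Tⱼ) = Cov(Xᵢ,Xⱼ); the off-diagonal part of the true-score variance is the same as above.
True-score variance = [0.9²·20.6²·0.88 + 1.6²·21.4²·0.85] + 203.139 = 1299 + 203.139 = 1502.14.
Reliability = 1502.14 / 1719.25 = 0.874.

0.874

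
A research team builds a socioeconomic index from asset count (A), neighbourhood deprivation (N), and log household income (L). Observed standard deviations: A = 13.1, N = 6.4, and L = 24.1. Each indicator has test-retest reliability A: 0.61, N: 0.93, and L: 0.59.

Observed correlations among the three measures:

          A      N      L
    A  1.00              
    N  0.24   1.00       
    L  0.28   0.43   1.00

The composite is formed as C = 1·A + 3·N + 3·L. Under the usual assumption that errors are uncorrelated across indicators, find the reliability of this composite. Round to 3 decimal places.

Var(C) = 13.1² + 3²·6.4² + 3²·24.1² + 2·[3·13.1·6.4·0.24 + 3·13.1·24.1·0.28 + 9·6.4·24.1·0.43] = 5767.54 + 1844.94 = 7612.48.
With uncorrelated errors the cross-covariances are all true-score covariance, so they carry over unchanged; only the diagonal terms shrink to ρᵢσᵢ².
True-score variance = [13.1²·0.61 + 3²·6.4²·0.93 + 3²·24.1²·0.59] + 1844.94 = 3531.62 + 1844.94 = 5376.56.
Reliability = 5376.56 / 7612.48 = 0.706.

0.706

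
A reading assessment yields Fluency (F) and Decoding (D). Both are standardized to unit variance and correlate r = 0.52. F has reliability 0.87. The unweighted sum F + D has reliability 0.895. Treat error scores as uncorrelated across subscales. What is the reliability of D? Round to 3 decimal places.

0.811

Var(F+D) = 2 + 2·0.52 = 3.040.
True-score variance = ρ_F + ρ_D + 2·0.52, so 0.895 = (0.87 + ρ_D + 1.04) / 3.040.
ρ_D = 0.895·3.040 − 0.87 − 1.04 = 0.811.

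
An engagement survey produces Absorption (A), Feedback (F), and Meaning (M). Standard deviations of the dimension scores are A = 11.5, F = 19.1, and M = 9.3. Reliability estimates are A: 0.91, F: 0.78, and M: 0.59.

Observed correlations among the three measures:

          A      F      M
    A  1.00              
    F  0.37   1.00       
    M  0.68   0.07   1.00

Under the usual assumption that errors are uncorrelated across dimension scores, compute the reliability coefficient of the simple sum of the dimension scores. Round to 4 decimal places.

0.8607

Var(A+F+M) = 11.5² + 19.1² + 9.3² + 2·[11.5·19.1·0.37 + 11.5·9.3·0.68 + 19.1·9.3·0.07] = 583.55 + 332.861 = 916.411.
With uncorrelated errors the cross-covariances are all true-score covariance, so they carry over unchanged; only the diagonal terms shrink to ρᵢσᵢ².
True-score variance = [11.5²·0.91 + 19.1²·0.78 + 9.3²·0.59] + 332.861 = 455.928 + 332.861 = 788.79.
Reliability = 788.79 / 916.411 = 0.8607.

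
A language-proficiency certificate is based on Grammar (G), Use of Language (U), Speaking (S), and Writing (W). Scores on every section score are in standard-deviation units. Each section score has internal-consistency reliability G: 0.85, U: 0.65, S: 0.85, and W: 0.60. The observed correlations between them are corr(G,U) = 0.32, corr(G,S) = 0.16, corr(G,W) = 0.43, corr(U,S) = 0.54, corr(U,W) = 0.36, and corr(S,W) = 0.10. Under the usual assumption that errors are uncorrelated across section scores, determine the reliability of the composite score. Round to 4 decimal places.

0.8657

Var(G+U+S+W) = 4 + 2·[0.32 + 0.16 + 0.43 + 0.54 + 0.36 + 0.10] = 4 + 3.82 = 7.82.
Because errors are independent across components, Cov(Tᵢ,Tⱼ) = Cov(Xᵢ,Xⱼ); the off-diagonal part of the true-score variance is the same as above.
True-score variance = [0.85 + 0.65 + 0.85 + 0.60] + 3.82 = 2.95 + 3.82 = 6.77.
Reliability = 6.77 / 7.82 = 0.8657.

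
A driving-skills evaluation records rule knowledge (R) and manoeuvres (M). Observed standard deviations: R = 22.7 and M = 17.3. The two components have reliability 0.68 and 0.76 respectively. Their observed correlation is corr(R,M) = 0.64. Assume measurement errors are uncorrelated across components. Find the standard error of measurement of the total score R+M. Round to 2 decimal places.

Var(total) = 814.58 + 502.669 = 1317.25.
True-score variance = 577.858 + 502.669 = 1080.53, so reliability = 0.8203.
Error variance = 1317.25 − 1080.53 = 236.722; SEM = √236.722 = 15.39.

15.39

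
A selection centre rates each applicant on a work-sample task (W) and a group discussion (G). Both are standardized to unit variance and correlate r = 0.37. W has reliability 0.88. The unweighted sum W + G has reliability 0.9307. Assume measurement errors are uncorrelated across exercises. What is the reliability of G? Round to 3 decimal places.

Var(W+G) = 2 + 2·0.37 = 2.740.
True-score variance = ρ_W + ρ_G + 2·0.37, so 0.9307 = (0.88 + ρ_G + 0.74) / 2.740.
ρ_G = 0.9307·2.740 − 0.88 − 0.74 = 0.930.

0.930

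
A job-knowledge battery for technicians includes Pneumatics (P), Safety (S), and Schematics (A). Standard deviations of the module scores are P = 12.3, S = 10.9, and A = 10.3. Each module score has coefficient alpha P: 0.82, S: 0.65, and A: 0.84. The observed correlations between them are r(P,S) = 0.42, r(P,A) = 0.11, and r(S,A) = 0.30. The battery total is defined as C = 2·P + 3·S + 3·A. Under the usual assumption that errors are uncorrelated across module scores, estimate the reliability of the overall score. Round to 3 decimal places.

0.844

Var(C) = 2²·12.3² + 3²·10.9² + 3²·10.3² + 2·[6·12.3·10.9·0.42 + 6·12.3·10.3·0.11 + 9·10.9·10.3·0.30] = 2629.26 + 1449.2 = 4078.46.
With uncorrelated errors the cross-covariances are all true-score covariance, so they carry over unchanged; only the diagonal terms shrink to ρᵢσᵢ².
True-score variance = [2²·12.3²·0.82 + 3²·10.9²·0.65 + 3²·10.3²·0.84] + 1449.2 = 1993.31 + 1449.2 = 3442.51.
Reliability = 3442.51 / 4078.46 = 0.844.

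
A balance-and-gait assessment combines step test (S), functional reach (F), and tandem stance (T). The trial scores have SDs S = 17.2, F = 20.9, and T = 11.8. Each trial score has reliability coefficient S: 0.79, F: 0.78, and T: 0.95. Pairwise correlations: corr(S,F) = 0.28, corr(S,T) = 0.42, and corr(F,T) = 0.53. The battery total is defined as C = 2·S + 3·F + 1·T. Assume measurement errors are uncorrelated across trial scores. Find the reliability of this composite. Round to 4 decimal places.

0.8523

Var(C) = 2²·17.2² + 3²·20.9² + 11.8² + 2·[6·17.2·20.9·0.28 + 2·17.2·11.8·0.42 + 3·20.9·11.8·0.53] = 5253.89 + 2333.08 = 7586.97.
Under uncorrelated errors the observed covariances equal the true-score covariances, so only the own-variance terms attenuate.
True-score variance = [2²·17.2²·0.79 + 3²·20.9²·0.78 + 11.8²·0.95] + 2333.08 = 4133.54 + 2333.08 = 6466.62.
Reliability = 6466.62 / 7586.97 = 0.8523.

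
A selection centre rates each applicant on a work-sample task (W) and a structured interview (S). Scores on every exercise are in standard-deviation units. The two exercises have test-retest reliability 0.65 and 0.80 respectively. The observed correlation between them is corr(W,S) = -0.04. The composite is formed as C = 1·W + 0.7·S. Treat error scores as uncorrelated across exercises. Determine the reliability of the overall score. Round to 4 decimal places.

0.6876

Var(C) = 1 + 0.7² + 2·[0.7·(-0.04)] = 1.49 − 0.056 = 1.434.
Because errors are independent across components, Cov(Tᵢ,Tⱼ) = Cov(Xᵢ,Xⱼ); the off-diagonal part of the true-score variance is the same as above.
True-score variance = [0.65 + 0.7²·0.80] − 0.056 = 1.042 − 0.056 = 0.986.
Reliability = 0.986 / 1.434 = 0.6876.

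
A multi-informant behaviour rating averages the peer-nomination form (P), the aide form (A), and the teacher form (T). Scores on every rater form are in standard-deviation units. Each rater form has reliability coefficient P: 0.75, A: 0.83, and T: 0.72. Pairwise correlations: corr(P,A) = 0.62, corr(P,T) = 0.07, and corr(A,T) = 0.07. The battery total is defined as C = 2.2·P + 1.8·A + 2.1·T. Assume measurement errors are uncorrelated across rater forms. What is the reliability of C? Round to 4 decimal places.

0.8387

Var(C) = 2.2² + 1.8² + 2.1² + 2·[3.96·0.62 + 4.62·0.07 + 3.78·0.07] = 12.49 + 6.0864 = 18.5764.
With uncorrelated errors the cross-covariances are all true-score covariance, so they carry over unchanged; only the diagonal terms shrink to ρᵢσᵢ².
True-score variance = [2.2²·0.75 + 1.8²·0.83 + 2.1²·0.72] + 6.0864 = 9.4944 + 6.0864 = 15.5808.
Reliability = 15.5808 / 18.5764 = 0.8387.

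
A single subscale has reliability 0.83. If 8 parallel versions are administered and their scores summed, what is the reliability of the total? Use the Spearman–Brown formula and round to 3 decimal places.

0.975

ρ_k = kρ / (1 + (k−1)ρ) = 8·0.83 / (1 + 7·0.83) = 6.640 / 6.810 = 0.975.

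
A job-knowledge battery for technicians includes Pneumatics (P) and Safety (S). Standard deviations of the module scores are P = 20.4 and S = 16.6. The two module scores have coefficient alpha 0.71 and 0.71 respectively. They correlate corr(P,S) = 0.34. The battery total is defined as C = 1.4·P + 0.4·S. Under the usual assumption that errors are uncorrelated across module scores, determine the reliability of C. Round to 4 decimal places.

0.7478

Var(C) = 1.4²·20.4² + 0.4²·16.6² + 2·[0.56·20.4·16.6·0.34] = 859.763 + 128.954 = 988.717.
Because errors are independent across components, Cov(Tᵢ,Tⱼ) = Cov(Xᵢ,Xⱼ); the off-diagonal part of the true-score variance is the same as above.
True-score variance = [1.4²·20.4²·0.71 + 0.4²·16.6²·0.71] + 128.954 = 610.432 + 128.954 = 739.386.
Reliability = 739.386 / 988.717 = 0.7478.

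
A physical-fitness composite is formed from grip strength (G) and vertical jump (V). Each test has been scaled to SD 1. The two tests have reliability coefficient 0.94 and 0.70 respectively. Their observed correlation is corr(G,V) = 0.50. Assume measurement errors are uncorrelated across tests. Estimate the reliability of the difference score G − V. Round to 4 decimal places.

0.6400

Var(G−V) = 1 + 1 − 2·0.50 = 2 − 1 = 1.
Because errors are independent across components, Cov(Tᵢ,Tⱼ) = Cov(Xᵢ,Xⱼ); the off-diagonal part of the true-score variance is the same as above.
True-score variance = [0.94 + 0.70] − 1 = 1.64 − 1 = 0.64.
Reliability = 0.64 / 1 = 0.6400.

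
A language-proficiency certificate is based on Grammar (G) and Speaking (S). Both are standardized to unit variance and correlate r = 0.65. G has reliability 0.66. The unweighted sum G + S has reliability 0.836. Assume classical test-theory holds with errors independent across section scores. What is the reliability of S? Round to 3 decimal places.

0.799

Var(G+S) = 2 + 2·0.65 = 3.300.
True-score variance = ρ_G + ρ_S + 2·0.65, so 0.836 = (0.66 + ρ_S + 1.30) / 3.300.
ρ_S = 0.836·3.300 − 0.66 − 1.30 = 0.799.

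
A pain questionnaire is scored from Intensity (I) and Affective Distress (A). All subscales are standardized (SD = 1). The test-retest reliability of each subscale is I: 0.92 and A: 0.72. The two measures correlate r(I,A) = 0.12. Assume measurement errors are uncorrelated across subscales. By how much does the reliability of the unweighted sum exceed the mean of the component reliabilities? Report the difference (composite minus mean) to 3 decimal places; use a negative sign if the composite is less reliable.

Var(sum) = 2 + 0.24 = 2.24; true-score variance = 1.64 + 0.24 = 1.88; composite reliability = 0.8393.
Mean component reliability = 0.8200.
Difference = 0.8393 − 0.8200 = 0.019.

0.019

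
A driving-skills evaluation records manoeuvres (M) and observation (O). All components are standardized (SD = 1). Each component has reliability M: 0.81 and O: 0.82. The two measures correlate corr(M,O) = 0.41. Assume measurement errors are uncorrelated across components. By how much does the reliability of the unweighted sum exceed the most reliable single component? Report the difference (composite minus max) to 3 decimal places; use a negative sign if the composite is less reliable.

Var(sum) = 2 + 0.82 = 2.82; true-score variance = 1.63 + 0.82 = 2.45; composite reliability = 0.8688.
Max component reliability = 0.8200.
Difference = 0.8688 − 0.8200 = 0.049.

0.049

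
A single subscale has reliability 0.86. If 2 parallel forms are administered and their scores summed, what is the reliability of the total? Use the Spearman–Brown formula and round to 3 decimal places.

0.925

ρ_k = kρ / (1 + (k−1)ρ) = 2·0.86 / (1 + 1·0.86) = 1.720 / 1.860 = 0.925.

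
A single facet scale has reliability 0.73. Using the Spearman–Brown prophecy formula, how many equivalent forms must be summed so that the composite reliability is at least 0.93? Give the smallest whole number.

k ≥ ρ*(1−ρ₁)/(ρ₁(1−ρ*)) = 0.93·0.27 / (0.73·0.07) = 4.914.
Smallest integer k = 5.

5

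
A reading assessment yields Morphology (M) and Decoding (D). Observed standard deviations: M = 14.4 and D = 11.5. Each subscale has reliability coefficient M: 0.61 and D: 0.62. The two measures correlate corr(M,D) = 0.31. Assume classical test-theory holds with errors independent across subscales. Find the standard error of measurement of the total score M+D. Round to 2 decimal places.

Var(total) = 339.61 + 102.672 = 442.282.
True-score variance = 208.485 + 102.672 = 311.157, so reliability = 0.7035.
Error variance = 442.282 − 311.157 = 131.125; SEM = √131.125 = 11.45.

11.45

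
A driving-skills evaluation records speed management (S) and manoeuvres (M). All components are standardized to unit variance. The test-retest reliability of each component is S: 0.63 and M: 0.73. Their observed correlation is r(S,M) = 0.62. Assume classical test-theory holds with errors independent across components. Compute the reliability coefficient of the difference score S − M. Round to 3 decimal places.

Var(S−M) = 1 + 1 − 2·0.62 = 2 − 1.24 = 0.76.
With uncorrelated errors the cross-covariances are all true-score covariance, so they carry over unchanged; only the diagonal terms shrink to ρᵢσᵢ².
True-score variance = [0.63 + 0.73] − 1.24 = 1.36 − 1.24 = 0.12.
Reliability = 0.12 / 0.76 = 0.158.

0.158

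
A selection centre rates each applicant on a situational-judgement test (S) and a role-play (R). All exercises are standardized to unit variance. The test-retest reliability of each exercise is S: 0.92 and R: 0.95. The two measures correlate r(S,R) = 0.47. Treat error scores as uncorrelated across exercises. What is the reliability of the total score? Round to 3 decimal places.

0.956

Var(S+R) = 2 + 2·[0.47] = 2 + 0.94 = 2.94.
Because errors are independent across components, Cov(Tᵢ,Tⱼ) = Cov(Xᵢ,Xⱼ); the off-diagonal part of the true-score variance is the same as above.
True-score variance = [0.92 + 0.95] + 0.94 = 1.87 + 0.94 = 2.81.
Reliability = 2.81 / 2.94 = 0.956.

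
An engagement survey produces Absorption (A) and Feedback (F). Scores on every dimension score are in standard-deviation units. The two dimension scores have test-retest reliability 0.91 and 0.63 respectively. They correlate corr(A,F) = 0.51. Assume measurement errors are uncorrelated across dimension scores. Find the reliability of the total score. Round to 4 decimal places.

Var(A+F) = 2 + 2·[0.51] = 2 + 1.02 = 3.02.
Because errors are independent across components, Cov(Tᵢ,Tⱼ) = Cov(Xᵢ,Xⱼ); the off-diagonal part of the true-score variance is the same as above.
True-score variance = [0.91 + 0.63] + 1.02 = 1.54 + 1.02 = 2.56.
Reliability = 2.56 / 3.02 = 0.8477.

0.8477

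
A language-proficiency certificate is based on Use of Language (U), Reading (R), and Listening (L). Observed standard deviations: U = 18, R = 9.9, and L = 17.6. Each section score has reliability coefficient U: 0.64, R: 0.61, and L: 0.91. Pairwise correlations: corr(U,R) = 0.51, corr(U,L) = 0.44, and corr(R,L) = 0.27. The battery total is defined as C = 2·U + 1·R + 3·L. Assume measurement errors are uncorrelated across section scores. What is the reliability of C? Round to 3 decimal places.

Var(C) = 2²·18² + 9.9² + 3²·17.6² + 2·[2·18·9.9·0.51 + 6·18·17.6·0.44 + 3·9.9·17.6·0.27] = 4181.85 + 2318.5 = 6500.35.
Under uncorrelated errors the observed covariances equal the true-score covariances, so only the own-variance terms attenuate.
True-score variance = [2²·18²·0.64 + 9.9²·0.61 + 3²·17.6²·0.91] + 2318.5 = 3426.16 + 2318.5 = 5744.66.
Reliability = 5744.66 / 6500.35 = 0.884.

0.884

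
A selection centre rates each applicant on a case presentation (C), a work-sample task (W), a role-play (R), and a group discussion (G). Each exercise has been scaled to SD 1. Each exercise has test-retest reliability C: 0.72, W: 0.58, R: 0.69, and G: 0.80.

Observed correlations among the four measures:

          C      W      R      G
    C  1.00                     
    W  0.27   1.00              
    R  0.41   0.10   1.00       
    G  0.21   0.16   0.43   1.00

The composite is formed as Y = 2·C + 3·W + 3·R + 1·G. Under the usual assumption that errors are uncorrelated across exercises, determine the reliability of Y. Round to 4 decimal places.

Var(Y) = 2² + 3² + 3² + 1 + 2·[6·0.27 + 6·0.41 + 2·0.21 + 9·0.10 + 3·0.16 + 3·0.43] = 23 + 14.34 = 37.34.
With uncorrelated errors the cross-covariances are all true-score covariance, so they carry over unchanged; only the diagonal terms shrink to ρᵢσᵢ².
True-score variance = [2²·0.72 + 3²·0.58 + 3²·0.69 + 0.80] + 14.34 = 15.11 + 14.34 = 29.45.
Reliability = 29.45 / 37.34 = 0.7887.

0.7887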